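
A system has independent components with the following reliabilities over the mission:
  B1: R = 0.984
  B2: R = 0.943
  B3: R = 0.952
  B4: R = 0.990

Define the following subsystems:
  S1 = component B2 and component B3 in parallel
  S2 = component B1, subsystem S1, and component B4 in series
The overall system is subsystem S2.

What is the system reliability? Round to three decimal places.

0.971

Parallel (B2 and B3): 1 − (1 − 0.94300)(1 − 0.95200) = 0.99726
Series (B1, [0.99726], and B4): 0.98400 × 0.99726 × 0.99000 = 0.971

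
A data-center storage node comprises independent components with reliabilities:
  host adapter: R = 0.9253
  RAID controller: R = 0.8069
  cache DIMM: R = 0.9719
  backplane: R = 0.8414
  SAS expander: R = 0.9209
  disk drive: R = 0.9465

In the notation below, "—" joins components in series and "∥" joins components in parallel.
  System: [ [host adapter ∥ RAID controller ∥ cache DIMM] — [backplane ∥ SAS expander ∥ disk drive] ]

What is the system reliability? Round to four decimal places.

Parallel (host adapter, RAID controller, and cache DIMM): 1 − (1 − 0.925300)(1 − 0.806900)(1 − 0.971900) = 0.999595
Parallel (backplane, SAS expander, and disk drive): 1 − (1 − 0.841400)(1 − 0.920900)(1 − 0.946500) = 0.999329
Series ([0.999595] and [0.999329]): 0.999595 × 0.999329 = 0.9989

0.9989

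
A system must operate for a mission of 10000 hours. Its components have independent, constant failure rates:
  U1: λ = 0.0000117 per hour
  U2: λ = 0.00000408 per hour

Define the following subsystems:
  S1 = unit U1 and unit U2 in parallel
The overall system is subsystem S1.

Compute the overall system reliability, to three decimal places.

0.996

R(U1) = exp(−0.0000117 × 10000) = 0.88959
R(U2) = exp(−0.00000408 × 10000) = 0.96002
Parallel (U1 and U2): 1 − (1 − 0.88959)(1 − 0.96002) = 0.996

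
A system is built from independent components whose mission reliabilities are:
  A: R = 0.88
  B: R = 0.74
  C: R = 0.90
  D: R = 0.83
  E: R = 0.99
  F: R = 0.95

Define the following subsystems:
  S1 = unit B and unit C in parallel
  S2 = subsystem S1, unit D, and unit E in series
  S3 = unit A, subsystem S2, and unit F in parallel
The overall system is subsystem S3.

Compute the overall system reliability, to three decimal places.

Parallel (B and C): 1 − (1 − 0.74000)(1 − 0.90000) = 0.97400
Series ([0.97400], D, and E): 0.97400 × 0.83000 × 0.99000 = 0.80034
Parallel (A, [0.80034], and F): 1 − (1 − 0.88000)(1 − 0.80034)(1 − 0.95000) = 0.999

0.999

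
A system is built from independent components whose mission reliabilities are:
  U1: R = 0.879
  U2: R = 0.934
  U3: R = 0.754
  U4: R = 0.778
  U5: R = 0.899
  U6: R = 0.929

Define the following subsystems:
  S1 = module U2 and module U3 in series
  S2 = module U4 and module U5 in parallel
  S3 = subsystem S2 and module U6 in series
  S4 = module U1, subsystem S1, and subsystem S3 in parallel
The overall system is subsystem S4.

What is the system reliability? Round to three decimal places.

Series (U2 and U3): 0.93400 × 0.75400 = 0.70424
Parallel (U4 and U5): 1 − (1 − 0.77800)(1 − 0.89900) = 0.97758
Series ([0.97758] and U6): 0.97758 × 0.92900 = 0.90817
Parallel (U1, [0.70424], and [0.90817]): 1 − (1 − 0.87900)(1 − 0.70424)(1 − 0.90817) = 0.997

0.997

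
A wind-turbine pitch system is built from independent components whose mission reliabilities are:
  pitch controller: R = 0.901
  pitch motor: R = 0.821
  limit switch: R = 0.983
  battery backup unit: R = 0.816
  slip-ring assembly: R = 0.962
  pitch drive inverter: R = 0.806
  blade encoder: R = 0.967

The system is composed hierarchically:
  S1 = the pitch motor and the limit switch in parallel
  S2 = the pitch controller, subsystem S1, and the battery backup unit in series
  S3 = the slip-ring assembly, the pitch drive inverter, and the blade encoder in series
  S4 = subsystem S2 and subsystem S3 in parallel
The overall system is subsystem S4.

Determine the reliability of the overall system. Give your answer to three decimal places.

Parallel (pitch motor and limit switch): 1 − (1 − 0.82100)(1 − 0.98300) = 0.99696
Series (pitch controller, [0.99696], and battery backup unit): 0.90100 × 0.99696 × 0.81600 = 0.73298
Series (slip-ring assembly, pitch drive inverter, and blade encoder): 0.96200 × 0.80600 × 0.96700 = 0.74978
Parallel ([0.73298] and [0.74978]): 1 − (1 − 0.73298)(1 − 0.74978) = 0.933

0.933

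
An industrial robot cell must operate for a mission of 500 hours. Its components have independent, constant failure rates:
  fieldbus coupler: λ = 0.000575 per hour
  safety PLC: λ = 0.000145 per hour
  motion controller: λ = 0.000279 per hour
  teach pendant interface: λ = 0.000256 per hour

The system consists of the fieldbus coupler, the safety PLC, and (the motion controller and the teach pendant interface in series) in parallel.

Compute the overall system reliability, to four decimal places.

R(fieldbus coupler) = exp(−0.000575 × 500) = 0.750137
R(safety PLC) = exp(−0.000145 × 500) = 0.930066
R(motion controller) = exp(−0.000279 × 500) = 0.869793
R(teach pendant interface) = exp(−0.000256 × 500) = 0.879853
Series (motion controller and teach pendant interface): 0.869793 × 0.879853 = 0.765290
Parallel (fieldbus coupler, safety PLC, and [0.765290]): 1 − (1 − 0.750137)(1 − 0.930066)(1 − 0.765290) = 0.9959

0.9959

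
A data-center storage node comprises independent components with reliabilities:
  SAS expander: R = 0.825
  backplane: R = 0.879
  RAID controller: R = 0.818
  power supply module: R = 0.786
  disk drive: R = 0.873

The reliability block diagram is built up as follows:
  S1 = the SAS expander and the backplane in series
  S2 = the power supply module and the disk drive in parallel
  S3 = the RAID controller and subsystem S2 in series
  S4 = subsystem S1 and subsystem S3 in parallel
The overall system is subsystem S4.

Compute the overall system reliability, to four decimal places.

0.9439

Series (SAS expander and backplane): 0.825000 × 0.879000 = 0.725175
Parallel (power supply module and disk drive): 1 − (1 − 0.786000)(1 − 0.873000) = 0.972822
Series (RAID controller and [0.972822]): 0.818000 × 0.972822 = 0.795768
Parallel ([0.725175] and [0.795768]): 1 − (1 − 0.725175)(1 − 0.795768) = 0.9439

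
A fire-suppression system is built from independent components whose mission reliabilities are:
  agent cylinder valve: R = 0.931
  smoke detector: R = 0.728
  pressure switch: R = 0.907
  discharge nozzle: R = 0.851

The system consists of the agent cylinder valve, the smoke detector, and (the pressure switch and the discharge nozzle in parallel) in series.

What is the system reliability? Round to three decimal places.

0.668

Parallel (pressure switch and discharge nozzle): 1 − (1 − 0.90700)(1 − 0.85100) = 0.98614
Series (agent cylinder valve, smoke detector, and [0.98614]): 0.93100 × 0.72800 × 0.98614 = 0.668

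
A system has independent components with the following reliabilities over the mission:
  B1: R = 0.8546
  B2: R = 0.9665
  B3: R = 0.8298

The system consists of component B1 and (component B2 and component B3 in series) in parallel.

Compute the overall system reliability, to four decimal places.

Series (B2 and B3): 0.966500 × 0.829800 = 0.802002
Parallel (B1 and [0.802002]): 1 − (1 − 0.854600)(1 − 0.802002) = 0.9712

0.9712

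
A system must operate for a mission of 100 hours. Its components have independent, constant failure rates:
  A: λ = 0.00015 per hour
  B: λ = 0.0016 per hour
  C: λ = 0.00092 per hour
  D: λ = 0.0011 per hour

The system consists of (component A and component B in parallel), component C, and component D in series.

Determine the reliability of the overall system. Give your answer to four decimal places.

0.8153

R(A) = exp(−0.00015 × 100) = 0.985112
R(B) = exp(−0.0016 × 100) = 0.852144
R(C) = exp(−0.00092 × 100) = 0.912105
R(D) = exp(−0.0011 × 100) = 0.895834
Parallel (A and B): 1 − (1 − 0.985112)(1 − 0.852144) = 0.997799
Series ([0.997799], C, and D): 0.997799 × 0.912105 × 0.895834 = 0.8153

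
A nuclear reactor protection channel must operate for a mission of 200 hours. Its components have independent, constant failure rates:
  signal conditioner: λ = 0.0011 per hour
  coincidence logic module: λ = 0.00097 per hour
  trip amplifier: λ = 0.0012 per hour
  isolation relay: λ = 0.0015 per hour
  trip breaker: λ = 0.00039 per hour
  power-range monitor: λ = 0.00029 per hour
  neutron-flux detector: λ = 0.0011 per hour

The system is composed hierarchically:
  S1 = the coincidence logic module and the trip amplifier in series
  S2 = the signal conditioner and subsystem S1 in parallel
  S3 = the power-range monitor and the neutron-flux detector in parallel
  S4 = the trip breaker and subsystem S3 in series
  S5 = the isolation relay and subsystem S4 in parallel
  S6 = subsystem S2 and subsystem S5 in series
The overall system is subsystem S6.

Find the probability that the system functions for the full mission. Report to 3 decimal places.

R(signal conditioner) = exp(−0.0011 × 200) = 0.80252
R(coincidence logic module) = exp(−0.00097 × 200) = 0.82366
R(trip amplifier) = exp(−0.0012 × 200) = 0.78663
R(isolation relay) = exp(−0.0015 × 200) = 0.74082
R(trip breaker) = exp(−0.00039 × 200) = 0.92496
R(power-range monitor) = exp(−0.00029 × 200) = 0.94365
R(neutron-flux detector) = exp(−0.0011 × 200) = 0.80252
Series (coincidence logic module and trip amplifier): 0.82366 × 0.78663 = 0.64792
Parallel (signal conditioner and [0.64792]): 1 − (1 − 0.80252)(1 − 0.64792) = 0.93047
Parallel (power-range monitor and neutron-flux detector): 1 − (1 − 0.94365)(1 − 0.80252) = 0.98887
Series (trip breaker and [0.98887]): 0.92496 × 0.98887 = 0.91467
Parallel (isolation relay and [0.91467]): 1 − (1 − 0.74082)(1 − 0.91467) = 0.97788
Series ([0.93047] and [0.97788]): 0.93047 × 0.97788 = 0.910

0.910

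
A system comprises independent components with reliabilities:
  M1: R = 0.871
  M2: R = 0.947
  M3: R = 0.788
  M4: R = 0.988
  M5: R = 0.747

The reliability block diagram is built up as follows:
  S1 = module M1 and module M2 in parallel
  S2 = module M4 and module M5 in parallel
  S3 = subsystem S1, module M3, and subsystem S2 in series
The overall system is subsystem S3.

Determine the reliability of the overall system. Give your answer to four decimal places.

Parallel (M1 and M2): 1 − (1 − 0.871000)(1 − 0.947000) = 0.993163
Parallel (M4 and M5): 1 − (1 − 0.988000)(1 − 0.747000) = 0.996964
Series ([0.993163], M3, and [0.996964]): 0.993163 × 0.788000 × 0.996964 = 0.7802

0.7802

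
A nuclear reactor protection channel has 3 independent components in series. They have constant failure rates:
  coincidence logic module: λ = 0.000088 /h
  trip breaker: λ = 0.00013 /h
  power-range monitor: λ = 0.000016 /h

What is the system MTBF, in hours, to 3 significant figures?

4270

Series of exponential components: λ_sys = Σ λ_i
λ_sys = 0.000088 + 0.00013 + 0.000016 = 2.3400e-04 /h
MTBF = 1 / λ_sys = 4270 h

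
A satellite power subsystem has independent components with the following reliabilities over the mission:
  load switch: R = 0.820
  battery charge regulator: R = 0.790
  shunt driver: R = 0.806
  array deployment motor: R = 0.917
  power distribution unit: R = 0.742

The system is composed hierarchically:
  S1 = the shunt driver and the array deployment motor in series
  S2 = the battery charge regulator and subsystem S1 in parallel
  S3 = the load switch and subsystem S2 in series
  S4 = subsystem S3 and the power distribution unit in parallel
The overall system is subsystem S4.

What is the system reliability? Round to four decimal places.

0.9420

Series (shunt driver and array deployment motor): 0.806000 × 0.917000 = 0.739102
Parallel (battery charge regulator and [0.739102]): 1 − (1 − 0.790000)(1 − 0.739102) = 0.945211
Series (load switch and [0.945211]): 0.820000 × 0.945211 = 0.775073
Parallel ([0.775073] and power distribution unit): 1 − (1 − 0.775073)(1 − 0.742000) = 0.9420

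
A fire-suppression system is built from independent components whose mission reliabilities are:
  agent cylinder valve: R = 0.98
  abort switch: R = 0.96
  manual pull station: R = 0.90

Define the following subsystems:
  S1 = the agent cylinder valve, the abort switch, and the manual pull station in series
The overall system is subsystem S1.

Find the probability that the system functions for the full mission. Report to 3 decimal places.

0.847

Series (agent cylinder valve, abort switch, and manual pull station): 0.98000 × 0.96000 × 0.90000 = 0.847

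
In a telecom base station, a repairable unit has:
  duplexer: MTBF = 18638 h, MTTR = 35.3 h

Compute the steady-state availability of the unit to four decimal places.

0.9981

A(duplexer) = MTBF/(MTBF+MTTR) = 18638/(18638+35.3) = 0.9981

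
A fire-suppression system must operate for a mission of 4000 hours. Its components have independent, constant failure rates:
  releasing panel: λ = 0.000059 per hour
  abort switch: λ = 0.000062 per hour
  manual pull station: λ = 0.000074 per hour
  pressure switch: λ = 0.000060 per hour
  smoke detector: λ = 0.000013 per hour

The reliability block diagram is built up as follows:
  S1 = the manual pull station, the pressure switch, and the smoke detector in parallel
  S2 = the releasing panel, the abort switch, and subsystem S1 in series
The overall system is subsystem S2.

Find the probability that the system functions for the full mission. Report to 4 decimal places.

R(releasing panel) = exp(−0.000059 × 4000) = 0.789781
R(abort switch) = exp(−0.000062 × 4000) = 0.780360
R(manual pull station) = exp(−0.000074 × 4000) = 0.743787
R(pressure switch) = exp(−0.000060 × 4000) = 0.786628
R(smoke detector) = exp(−0.000013 × 4000) = 0.949329
Parallel (manual pull station, pressure switch, and smoke detector): 1 − (1 − 0.743787)(1 − 0.786628)(1 − 0.949329) = 0.997230
Series (releasing panel, abort switch, and [0.997230]): 0.789781 × 0.780360 × 0.997230 = 0.6146

0.6146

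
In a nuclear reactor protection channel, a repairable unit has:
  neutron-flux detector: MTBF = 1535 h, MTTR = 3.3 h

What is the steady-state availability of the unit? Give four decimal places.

0.9979

A(neutron-flux detector) = MTBF/(MTBF+MTTR) = 1535/(1535+3.3) = 0.9979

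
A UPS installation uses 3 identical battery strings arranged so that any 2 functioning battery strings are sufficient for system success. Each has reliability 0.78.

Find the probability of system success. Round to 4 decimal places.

0.8761

R = Σ_{i=2}^{3} C(3,i) p^i (1−p)^{3−i} with p = 0.78
C(3,2)·0.78^2·0.22^1 = 0.401544
C(3,3)·0.78^3·0.22^0 = 0.474552
Sum = 0.8761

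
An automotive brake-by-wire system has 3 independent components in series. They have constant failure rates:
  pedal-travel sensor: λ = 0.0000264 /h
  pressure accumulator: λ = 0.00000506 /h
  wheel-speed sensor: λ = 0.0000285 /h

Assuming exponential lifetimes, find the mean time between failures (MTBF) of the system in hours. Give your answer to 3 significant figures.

Series of exponential components: λ_sys = Σ λ_i
λ_sys = 0.0000264 + 0.00000506 + 0.0000285 = 5.9960e-05 /h
MTBF = 1 / λ_sys = 16700 h

16700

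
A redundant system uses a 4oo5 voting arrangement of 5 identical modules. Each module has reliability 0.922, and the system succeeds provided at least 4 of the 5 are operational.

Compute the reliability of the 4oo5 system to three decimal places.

R = Σ_{i=4}^{5} C(5,i) p^i (1−p)^{5−i} with p = 0.922
C(5,4)·0.922^4·0.078^1 = 0.28183
C(5,5)·0.922^5·0.078^0 = 0.66628
Sum = 0.948

0.948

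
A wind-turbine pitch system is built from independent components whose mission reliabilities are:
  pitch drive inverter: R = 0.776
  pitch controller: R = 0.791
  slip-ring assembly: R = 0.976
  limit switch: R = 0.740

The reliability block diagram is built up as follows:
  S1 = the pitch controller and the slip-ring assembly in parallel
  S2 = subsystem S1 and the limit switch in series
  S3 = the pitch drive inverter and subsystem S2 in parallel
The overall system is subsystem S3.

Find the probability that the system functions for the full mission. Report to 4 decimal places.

Parallel (pitch controller and slip-ring assembly): 1 − (1 − 0.791000)(1 − 0.976000) = 0.994984
Series ([0.994984] and limit switch): 0.994984 × 0.740000 = 0.736288
Parallel (pitch drive inverter and [0.736288]): 1 − (1 − 0.776000)(1 − 0.736288) = 0.9409

0.9409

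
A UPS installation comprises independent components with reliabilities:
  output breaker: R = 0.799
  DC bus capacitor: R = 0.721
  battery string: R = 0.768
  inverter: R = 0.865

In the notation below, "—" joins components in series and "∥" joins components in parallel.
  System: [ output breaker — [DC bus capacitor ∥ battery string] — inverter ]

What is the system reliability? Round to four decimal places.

0.6464

Parallel (DC bus capacitor and battery string): 1 − (1 − 0.721000)(1 − 0.768000) = 0.935272
Series (output breaker, [0.935272], and inverter): 0.799000 × 0.935272 × 0.865000 = 0.6464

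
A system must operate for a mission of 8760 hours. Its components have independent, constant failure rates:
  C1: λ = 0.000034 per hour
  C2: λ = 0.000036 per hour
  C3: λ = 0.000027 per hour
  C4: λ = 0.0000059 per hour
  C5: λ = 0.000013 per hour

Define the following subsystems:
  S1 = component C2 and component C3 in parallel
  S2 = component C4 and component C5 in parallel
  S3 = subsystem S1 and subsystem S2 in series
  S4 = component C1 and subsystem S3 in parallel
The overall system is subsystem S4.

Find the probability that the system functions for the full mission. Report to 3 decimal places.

R(C1) = exp(−0.000034 × 8760) = 0.74242
R(C2) = exp(−0.000036 × 8760) = 0.72953
R(C3) = exp(−0.000027 × 8760) = 0.78937
R(C4) = exp(−0.0000059 × 8760) = 0.94963
R(C5) = exp(−0.000013 × 8760) = 0.89237
Parallel (C2 and C3): 1 − (1 − 0.72953)(1 − 0.78937) = 0.94303
Parallel (C4 and C5): 1 − (1 − 0.94963)(1 − 0.89237) = 0.99458
Series ([0.94303] and [0.99458]): 0.94303 × 0.99458 = 0.93792
Parallel (C1 and [0.93792]): 1 − (1 − 0.74242)(1 − 0.93792) = 0.984

0.984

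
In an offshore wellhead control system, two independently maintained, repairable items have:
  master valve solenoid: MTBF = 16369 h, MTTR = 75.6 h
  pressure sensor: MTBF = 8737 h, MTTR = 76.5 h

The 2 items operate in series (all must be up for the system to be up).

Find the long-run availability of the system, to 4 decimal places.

A(master valve solenoid) = MTBF/(MTBF+MTTR) = 16369/(16369+75.6) = 0.995403
A(pressure sensor) = MTBF/(MTBF+MTTR) = 8737/(8737+76.5) = 0.991320
Series availability: 0.995403 × 0.991320 = 0.9868

0.9868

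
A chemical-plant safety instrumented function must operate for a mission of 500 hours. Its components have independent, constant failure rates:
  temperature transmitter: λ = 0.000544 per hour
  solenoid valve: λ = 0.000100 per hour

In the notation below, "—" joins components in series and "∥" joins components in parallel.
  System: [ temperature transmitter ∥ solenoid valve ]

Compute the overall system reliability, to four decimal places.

R(temperature transmitter) = exp(−0.000544 × 500) = 0.761854
R(solenoid valve) = exp(−0.000100 × 500) = 0.951229
Parallel (temperature transmitter and solenoid valve): 1 − (1 − 0.761854)(1 − 0.951229) = 0.9884

0.9884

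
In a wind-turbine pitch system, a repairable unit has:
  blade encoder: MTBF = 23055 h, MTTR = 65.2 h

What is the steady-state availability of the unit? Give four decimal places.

A(blade encoder) = MTBF/(MTBF+MTTR) = 23055/(23055+65.2) = 0.9972

0.9972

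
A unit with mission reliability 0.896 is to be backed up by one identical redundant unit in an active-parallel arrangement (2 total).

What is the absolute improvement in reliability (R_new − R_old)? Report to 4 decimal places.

R_before = 0.896
R_after = 1 − (1 − 0.896)^2 = 0.9892
ΔR = 0.9892 − 0.896 = 0.0932

0.0932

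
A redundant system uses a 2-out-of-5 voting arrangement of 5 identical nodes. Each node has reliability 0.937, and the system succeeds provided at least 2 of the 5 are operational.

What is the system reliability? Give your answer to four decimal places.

R = Σ_{i=2}^{5} C(5,i) p^i (1−p)^{5−i} with p = 0.937
C(5,2)·0.937^2·0.063^3 = 0.002195
C(5,3)·0.937^3·0.063^2 = 0.032651
C(5,4)·0.937^4·0.063^1 = 0.242811
C(5,5)·0.937^5·0.063^0 = 0.722267
Sum = 0.9999

0.9999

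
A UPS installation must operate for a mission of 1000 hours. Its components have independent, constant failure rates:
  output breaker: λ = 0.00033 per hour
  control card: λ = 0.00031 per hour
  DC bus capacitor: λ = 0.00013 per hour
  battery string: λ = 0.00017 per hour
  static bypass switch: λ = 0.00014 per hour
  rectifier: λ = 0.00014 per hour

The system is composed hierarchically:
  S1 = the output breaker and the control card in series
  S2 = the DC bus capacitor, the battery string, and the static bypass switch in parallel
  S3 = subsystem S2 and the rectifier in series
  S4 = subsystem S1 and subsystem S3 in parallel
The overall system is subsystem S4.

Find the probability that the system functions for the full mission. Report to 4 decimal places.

0.9372

R(output breaker) = exp(−0.00033 × 1000) = 0.718924
R(control card) = exp(−0.00031 × 1000) = 0.733447
R(DC bus capacitor) = exp(−0.00013 × 1000) = 0.878095
R(battery string) = exp(−0.00017 × 1000) = 0.843665
R(static bypass switch) = exp(−0.00014 × 1000) = 0.869358
R(rectifier) = exp(−0.00014 × 1000) = 0.869358
Series (output breaker and control card): 0.718924 × 0.733447 = 0.527293
Parallel (DC bus capacitor, battery string, and static bypass switch): 1 − (1 − 0.878095)(1 − 0.843665)(1 − 0.869358) = 0.997510
Series ([0.997510] and rectifier): 0.997510 × 0.869358 = 0.867193
Parallel ([0.527293] and [0.867193]): 1 − (1 − 0.527293)(1 − 0.867193) = 0.9372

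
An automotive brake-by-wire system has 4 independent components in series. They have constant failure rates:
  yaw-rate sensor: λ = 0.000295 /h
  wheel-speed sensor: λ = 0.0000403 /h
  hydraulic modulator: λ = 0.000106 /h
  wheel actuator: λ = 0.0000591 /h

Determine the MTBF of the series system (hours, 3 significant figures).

Series of exponential components: λ_sys = Σ λ_i
λ_sys = 0.000295 + 0.0000403 + 0.000106 + 0.0000591 = 5.0040e-04 /h
MTBF = 1 / λ_sys = 2000 h

2000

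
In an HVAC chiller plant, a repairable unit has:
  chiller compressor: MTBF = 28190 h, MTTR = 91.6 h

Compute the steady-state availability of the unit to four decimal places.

A(chiller compressor) = MTBF/(MTBF+MTTR) = 28190/(28190+91.6) = 0.9968

0.9968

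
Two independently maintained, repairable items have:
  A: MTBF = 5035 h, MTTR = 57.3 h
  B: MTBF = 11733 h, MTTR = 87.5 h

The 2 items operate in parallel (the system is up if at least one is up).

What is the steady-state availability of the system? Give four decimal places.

0.9999

A(A) = MTBF/(MTBF+MTTR) = 5035/(5035+57.3) = 0.988748
A(B) = MTBF/(MTBF+MTTR) = 11733/(11733+87.5) = 0.992598
Parallel availability: 1 − (1 − 0.988748)(1 − 0.992598) = 0.9999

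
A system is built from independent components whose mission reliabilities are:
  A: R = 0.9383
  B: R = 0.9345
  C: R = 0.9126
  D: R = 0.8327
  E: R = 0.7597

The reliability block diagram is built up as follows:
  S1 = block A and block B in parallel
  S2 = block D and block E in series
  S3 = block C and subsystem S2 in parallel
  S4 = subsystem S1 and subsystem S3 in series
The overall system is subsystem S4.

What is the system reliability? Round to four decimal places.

0.9640

Parallel (A and B): 1 − (1 − 0.938300)(1 − 0.934500) = 0.995959
Series (D and E): 0.832700 × 0.759700 = 0.632602
Parallel (C and [0.632602]): 1 − (1 − 0.912600)(1 − 0.632602) = 0.967889
Series ([0.995959] and [0.967889]): 0.995959 × 0.967889 = 0.9640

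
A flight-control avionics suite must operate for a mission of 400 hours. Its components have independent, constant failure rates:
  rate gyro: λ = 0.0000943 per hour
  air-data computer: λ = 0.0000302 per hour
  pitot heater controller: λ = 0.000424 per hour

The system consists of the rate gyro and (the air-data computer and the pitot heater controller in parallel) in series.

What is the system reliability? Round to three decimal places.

R(rate gyro) = exp(−0.0000943 × 400) = 0.96298
R(air-data computer) = exp(−0.0000302 × 400) = 0.98799
R(pitot heater controller) = exp(−0.000424 × 400) = 0.84400
Parallel (air-data computer and pitot heater controller): 1 − (1 − 0.98799)(1 − 0.84400) = 0.99813
Series (rate gyro and [0.99813]): 0.96298 × 0.99813 = 0.961

0.961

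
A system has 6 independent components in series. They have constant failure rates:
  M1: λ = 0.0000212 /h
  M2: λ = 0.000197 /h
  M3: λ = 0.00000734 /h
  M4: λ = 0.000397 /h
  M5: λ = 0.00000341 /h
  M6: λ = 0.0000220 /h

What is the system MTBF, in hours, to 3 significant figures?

1540

Series of exponential components: λ_sys = Σ λ_i
λ_sys = 0.0000212 + 0.000197 + 0.00000734 + 0.000397 + 0.00000341 + 0.0000220 = 6.4795e-04 /h
MTBF = 1 / λ_sys = 1540 h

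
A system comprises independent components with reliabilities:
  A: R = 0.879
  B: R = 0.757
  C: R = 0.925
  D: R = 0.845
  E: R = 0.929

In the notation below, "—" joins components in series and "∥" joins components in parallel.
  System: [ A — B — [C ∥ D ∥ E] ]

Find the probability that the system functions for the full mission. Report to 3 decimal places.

Parallel (C, D, and E): 1 − (1 − 0.92500)(1 − 0.84500)(1 − 0.92900) = 0.99917
Series (A, B, and [0.99917]): 0.87900 × 0.75700 × 0.99917 = 0.665

0.665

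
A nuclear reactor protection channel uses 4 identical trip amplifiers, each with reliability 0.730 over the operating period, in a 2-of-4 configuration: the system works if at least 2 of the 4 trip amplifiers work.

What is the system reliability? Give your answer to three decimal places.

R = Σ_{i=2}^{4} C(4,i) p^i (1−p)^{4−i} with p = 0.730
C(4,2)·0.730^2·0.270^2 = 0.23309
C(4,3)·0.730^3·0.270^1 = 0.42014
C(4,4)·0.730^4·0.270^0 = 0.28398
Sum = 0.937

0.937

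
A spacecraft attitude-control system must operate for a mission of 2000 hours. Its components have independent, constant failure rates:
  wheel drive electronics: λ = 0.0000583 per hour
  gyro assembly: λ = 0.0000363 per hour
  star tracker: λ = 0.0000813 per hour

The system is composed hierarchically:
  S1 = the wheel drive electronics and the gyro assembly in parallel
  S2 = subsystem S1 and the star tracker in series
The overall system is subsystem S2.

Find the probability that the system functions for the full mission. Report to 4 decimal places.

R(wheel drive electronics) = exp(−0.0000583 × 2000) = 0.889941
R(gyro assembly) = exp(−0.0000363 × 2000) = 0.929973
R(star tracker) = exp(−0.0000813 × 2000) = 0.849931
Parallel (wheel drive electronics and gyro assembly): 1 − (1 − 0.889941)(1 − 0.929973) = 0.992293
Series ([0.992293] and star tracker): 0.992293 × 0.849931 = 0.8434

0.8434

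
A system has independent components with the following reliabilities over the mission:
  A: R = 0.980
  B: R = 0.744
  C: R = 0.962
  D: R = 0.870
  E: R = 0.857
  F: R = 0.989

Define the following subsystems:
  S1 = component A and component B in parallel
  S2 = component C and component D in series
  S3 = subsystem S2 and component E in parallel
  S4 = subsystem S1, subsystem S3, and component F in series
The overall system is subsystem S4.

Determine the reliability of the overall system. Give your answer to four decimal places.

Parallel (A and B): 1 − (1 − 0.980000)(1 − 0.744000) = 0.994880
Series (C and D): 0.962000 × 0.870000 = 0.836940
Parallel ([0.836940] and E): 1 − (1 − 0.836940)(1 − 0.857000) = 0.976682
Series ([0.994880], [0.976682], and F): 0.994880 × 0.976682 × 0.989000 = 0.9610

0.9610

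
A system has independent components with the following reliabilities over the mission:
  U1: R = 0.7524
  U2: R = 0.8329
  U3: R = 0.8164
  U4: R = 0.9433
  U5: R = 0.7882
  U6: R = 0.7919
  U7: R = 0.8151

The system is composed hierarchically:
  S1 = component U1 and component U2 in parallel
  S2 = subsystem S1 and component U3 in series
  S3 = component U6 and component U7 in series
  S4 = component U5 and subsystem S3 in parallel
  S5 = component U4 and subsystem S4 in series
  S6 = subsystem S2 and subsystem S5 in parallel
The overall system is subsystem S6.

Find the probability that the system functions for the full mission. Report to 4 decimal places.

Parallel (U1 and U2): 1 − (1 − 0.752400)(1 − 0.832900) = 0.958626
Series ([0.958626] and U3): 0.958626 × 0.816400 = 0.782622
Series (U6 and U7): 0.791900 × 0.815100 = 0.645478
Parallel (U5 and [0.645478]): 1 − (1 − 0.788200)(1 − 0.645478) = 0.924912
Series (U4 and [0.924912]): 0.943300 × 0.924912 = 0.872469
Parallel ([0.782622] and [0.872469]): 1 − (1 − 0.782622)(1 − 0.872469) = 0.9723

0.9723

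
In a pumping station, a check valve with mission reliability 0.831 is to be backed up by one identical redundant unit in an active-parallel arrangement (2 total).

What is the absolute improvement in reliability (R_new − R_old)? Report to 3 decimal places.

R_before = 0.831
R_after = 1 − (1 − 0.831)^2 = 0.971
ΔR = 0.971 − 0.831 = 0.140

0.140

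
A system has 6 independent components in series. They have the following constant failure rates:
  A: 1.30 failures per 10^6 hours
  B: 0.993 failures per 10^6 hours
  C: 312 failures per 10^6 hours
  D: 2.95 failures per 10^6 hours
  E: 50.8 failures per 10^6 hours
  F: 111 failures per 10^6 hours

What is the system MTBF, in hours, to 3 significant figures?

Series of exponential components: λ_sys = Σ λ_i
λ_sys = 0.00000130 + 0.000000993 + 0.000312 + 0.00000295 + 0.0000508 + 0.000111 = 4.7904e-04 /h
MTBF = 1 / λ_sys = 2090 h

2090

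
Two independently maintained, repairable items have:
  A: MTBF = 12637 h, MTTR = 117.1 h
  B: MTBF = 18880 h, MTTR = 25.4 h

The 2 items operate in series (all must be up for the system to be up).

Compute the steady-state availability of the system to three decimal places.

0.989

A(A) = MTBF/(MTBF+MTTR) = 12637/(12637+117.1) = 0.990819
A(B) = MTBF/(MTBF+MTTR) = 18880/(18880+25.4) = 0.998656
Series availability: 0.990819 × 0.998656 = 0.989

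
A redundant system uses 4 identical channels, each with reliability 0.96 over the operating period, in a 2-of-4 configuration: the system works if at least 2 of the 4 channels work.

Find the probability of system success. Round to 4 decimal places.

R = Σ_{i=2}^{4} C(4,i) p^i (1−p)^{4−i} with p = 0.96
C(4,2)·0.96^2·0.04^2 = 0.008847
C(4,3)·0.96^3·0.04^1 = 0.141558
C(4,4)·0.96^4·0.04^0 = 0.849347
Sum = 0.9998

0.9998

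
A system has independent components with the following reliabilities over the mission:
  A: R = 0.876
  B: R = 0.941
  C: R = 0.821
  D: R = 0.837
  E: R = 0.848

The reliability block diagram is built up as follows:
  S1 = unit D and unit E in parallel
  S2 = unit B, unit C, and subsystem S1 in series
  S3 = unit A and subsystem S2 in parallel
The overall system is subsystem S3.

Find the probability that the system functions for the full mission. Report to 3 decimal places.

Parallel (D and E): 1 − (1 − 0.83700)(1 − 0.84800) = 0.97522
Series (B, C, and [0.97522]): 0.94100 × 0.82100 × 0.97522 = 0.75342
Parallel (A and [0.75342]): 1 − (1 − 0.87600)(1 − 0.75342) = 0.969

0.969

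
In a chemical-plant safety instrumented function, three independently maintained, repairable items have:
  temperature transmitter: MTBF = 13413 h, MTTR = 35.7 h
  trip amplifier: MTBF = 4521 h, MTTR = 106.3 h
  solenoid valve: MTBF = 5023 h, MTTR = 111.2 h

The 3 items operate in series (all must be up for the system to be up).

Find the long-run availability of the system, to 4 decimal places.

A(temperature transmitter) = MTBF/(MTBF+MTTR) = 13413/(13413+35.7) = 0.997345
A(trip amplifier) = MTBF/(MTBF+MTTR) = 4521/(4521+106.3) = 0.977028
A(solenoid valve) = MTBF/(MTBF+MTTR) = 5023/(5023+111.2) = 0.978341
Series availability: 0.997345 × 0.977028 × 0.978341 = 0.9533

0.9533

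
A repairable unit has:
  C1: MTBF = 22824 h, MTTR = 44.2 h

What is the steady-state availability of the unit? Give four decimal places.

0.9981

A(C1) = MTBF/(MTBF+MTTR) = 22824/(22824+44.2) = 0.9981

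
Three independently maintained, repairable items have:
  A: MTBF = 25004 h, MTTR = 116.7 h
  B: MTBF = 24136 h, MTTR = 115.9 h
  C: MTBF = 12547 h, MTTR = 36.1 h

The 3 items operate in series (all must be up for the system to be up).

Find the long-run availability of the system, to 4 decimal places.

0.9878

A(A) = MTBF/(MTBF+MTTR) = 25004/(25004+116.7) = 0.995354
A(B) = MTBF/(MTBF+MTTR) = 24136/(24136+115.9) = 0.995221
A(C) = MTBF/(MTBF+MTTR) = 12547/(12547+36.1) = 0.997131
Series availability: 0.995354 × 0.995221 × 0.997131 = 0.9878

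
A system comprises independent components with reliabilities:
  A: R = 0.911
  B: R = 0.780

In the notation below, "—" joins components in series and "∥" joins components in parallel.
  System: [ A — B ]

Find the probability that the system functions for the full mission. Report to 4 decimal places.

0.7106

Series (A and B): 0.911000 × 0.780000 = 0.7106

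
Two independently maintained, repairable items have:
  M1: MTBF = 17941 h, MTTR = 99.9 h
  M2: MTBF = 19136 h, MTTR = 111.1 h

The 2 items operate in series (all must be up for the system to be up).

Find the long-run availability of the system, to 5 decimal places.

A(M1) = MTBF/(MTBF+MTTR) = 17941/(17941+99.9) = 0.994463
A(M2) = MTBF/(MTBF+MTTR) = 19136/(19136+111.1) = 0.994228
Series availability: 0.994463 × 0.994228 = 0.98872

0.98872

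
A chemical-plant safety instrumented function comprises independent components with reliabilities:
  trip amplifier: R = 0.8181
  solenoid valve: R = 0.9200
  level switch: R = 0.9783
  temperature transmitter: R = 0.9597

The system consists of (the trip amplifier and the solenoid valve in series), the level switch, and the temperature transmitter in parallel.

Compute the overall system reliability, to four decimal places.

0.9998

Series (trip amplifier and solenoid valve): 0.818100 × 0.920000 = 0.752652
Parallel ([0.752652], level switch, and temperature transmitter): 1 − (1 − 0.752652)(1 − 0.978300)(1 − 0.959700) = 0.9998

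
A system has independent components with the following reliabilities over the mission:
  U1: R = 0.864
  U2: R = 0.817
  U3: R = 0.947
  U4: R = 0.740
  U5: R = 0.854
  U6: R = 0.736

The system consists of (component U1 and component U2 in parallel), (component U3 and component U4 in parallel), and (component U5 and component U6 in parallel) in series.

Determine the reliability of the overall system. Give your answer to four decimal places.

0.9246

Parallel (U1 and U2): 1 − (1 − 0.864000)(1 − 0.817000) = 0.975112
Parallel (U3 and U4): 1 − (1 − 0.947000)(1 − 0.740000) = 0.986220
Parallel (U5 and U6): 1 − (1 − 0.854000)(1 − 0.736000) = 0.961456
Series ([0.975112], [0.986220], and [0.961456]): 0.975112 × 0.986220 × 0.961456 = 0.9246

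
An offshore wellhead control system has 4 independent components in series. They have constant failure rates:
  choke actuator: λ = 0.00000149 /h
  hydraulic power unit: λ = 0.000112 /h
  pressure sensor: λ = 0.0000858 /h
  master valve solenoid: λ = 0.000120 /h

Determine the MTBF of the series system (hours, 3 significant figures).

3130

Series of exponential components: λ_sys = Σ λ_i
λ_sys = 0.00000149 + 0.000112 + 0.0000858 + 0.000120 = 3.1929e-04 /h
MTBF = 1 / λ_sys = 3130 h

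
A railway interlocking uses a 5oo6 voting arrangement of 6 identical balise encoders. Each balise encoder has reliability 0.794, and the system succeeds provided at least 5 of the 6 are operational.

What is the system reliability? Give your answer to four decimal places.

R = Σ_{i=5}^{6} C(6,i) p^i (1−p)^{6−i} with p = 0.794
C(6,5)·0.794^5·0.206^1 = 0.390051
C(6,6)·0.794^6·0.206^0 = 0.250567
Sum = 0.6406

0.6406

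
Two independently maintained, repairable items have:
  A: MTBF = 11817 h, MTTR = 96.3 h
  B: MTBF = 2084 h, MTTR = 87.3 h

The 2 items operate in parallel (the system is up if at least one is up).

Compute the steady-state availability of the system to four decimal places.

0.9997

A(A) = MTBF/(MTBF+MTTR) = 11817/(11817+96.3) = 0.991917
A(B) = MTBF/(MTBF+MTTR) = 2084/(2084+87.3) = 0.959794
Parallel availability: 1 − (1 − 0.991917)(1 − 0.959794) = 0.9997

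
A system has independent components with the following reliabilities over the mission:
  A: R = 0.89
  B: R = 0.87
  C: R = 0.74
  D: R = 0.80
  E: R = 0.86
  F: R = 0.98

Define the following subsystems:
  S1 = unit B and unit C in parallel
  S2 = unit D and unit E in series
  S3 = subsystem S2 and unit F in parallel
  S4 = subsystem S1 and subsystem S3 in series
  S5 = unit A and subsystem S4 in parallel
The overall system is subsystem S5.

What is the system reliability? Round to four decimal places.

0.9956

Parallel (B and C): 1 − (1 − 0.870000)(1 − 0.740000) = 0.966200
Series (D and E): 0.800000 × 0.860000 = 0.688000
Parallel ([0.688000] and F): 1 − (1 − 0.688000)(1 − 0.980000) = 0.993760
Series ([0.966200] and [0.993760]): 0.966200 × 0.993760 = 0.960171
Parallel (A and [0.960171]): 1 − (1 − 0.890000)(1 − 0.960171) = 0.9956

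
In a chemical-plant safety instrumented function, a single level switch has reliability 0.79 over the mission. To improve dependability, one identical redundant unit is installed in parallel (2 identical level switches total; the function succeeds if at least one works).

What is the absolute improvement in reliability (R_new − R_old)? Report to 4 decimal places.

R_before = 0.79
R_after = 1 − (1 − 0.79)^2 = 0.9559
ΔR = 0.9559 − 0.79 = 0.1659

0.1659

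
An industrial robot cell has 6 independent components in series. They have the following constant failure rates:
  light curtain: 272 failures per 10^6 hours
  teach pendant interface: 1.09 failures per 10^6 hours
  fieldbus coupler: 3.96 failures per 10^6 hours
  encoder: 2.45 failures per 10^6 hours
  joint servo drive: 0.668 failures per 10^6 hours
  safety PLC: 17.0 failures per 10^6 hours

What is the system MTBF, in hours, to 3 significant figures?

3370

Series of exponential components: λ_sys = Σ λ_i
λ_sys = 0.000272 + 0.00000109 + 0.00000396 + 0.00000245 + 0.000000668 + 0.0000170 = 2.9717e-04 /h
MTBF = 1 / λ_sys = 3370 h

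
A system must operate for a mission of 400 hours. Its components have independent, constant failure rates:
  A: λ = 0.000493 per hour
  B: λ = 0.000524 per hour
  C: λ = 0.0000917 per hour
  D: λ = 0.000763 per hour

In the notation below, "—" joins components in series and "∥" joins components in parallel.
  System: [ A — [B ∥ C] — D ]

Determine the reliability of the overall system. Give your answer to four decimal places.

R(A) = exp(−0.000493 × 400) = 0.821026
R(B) = exp(−0.000524 × 400) = 0.810909
R(C) = exp(−0.0000917 × 400) = 0.963985
R(D) = exp(−0.000763 × 400) = 0.736976
Parallel (B and C): 1 − (1 − 0.810909)(1 − 0.963985) = 0.993190
Series (A, [0.993190], and D): 0.821026 × 0.993190 × 0.736976 = 0.6010

0.6010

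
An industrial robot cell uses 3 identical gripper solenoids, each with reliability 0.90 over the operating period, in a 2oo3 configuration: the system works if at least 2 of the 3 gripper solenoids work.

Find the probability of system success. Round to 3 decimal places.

0.972

R = Σ_{i=2}^{3} C(3,i) p^i (1−p)^{3−i} with p = 0.90
C(3,2)·0.90^2·0.10^1 = 0.24300
C(3,3)·0.90^3·0.10^0 = 0.72900
Sum = 0.972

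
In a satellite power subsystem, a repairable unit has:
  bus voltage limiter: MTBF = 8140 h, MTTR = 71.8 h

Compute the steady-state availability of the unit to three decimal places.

0.991

A(bus voltage limiter) = MTBF/(MTBF+MTTR) = 8140/(8140+71.8) = 0.991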